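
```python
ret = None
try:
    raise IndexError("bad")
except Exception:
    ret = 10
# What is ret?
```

Step-by-step execution trace:
1. `raise IndexError(...)` raises IndexError.
2. `except Exception` matches (IndexError is a subclass of Exception) → ret = 10.
Result: 10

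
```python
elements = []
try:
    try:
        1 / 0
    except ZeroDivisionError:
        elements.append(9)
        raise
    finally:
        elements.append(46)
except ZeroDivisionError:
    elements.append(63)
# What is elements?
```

Step-by-step execution trace:
1. Inner try: `1 / 0` raises ZeroDivisionError.
2. Inner `except ZeroDivisionError` matches → `elements.append(9)` → elements = [9].
3. bare `raise` re-raises ZeroDivisionError.
4. Inner `finally` runs during unwinding: `elements.append(46)` → elements = [9, 46].
5. Outer `except ZeroDivisionError` matches → `elements.append(63)` → elements = [9, 46, 63].
Result: [9, 46, 63]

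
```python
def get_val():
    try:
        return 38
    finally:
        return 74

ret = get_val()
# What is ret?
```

Step-by-step execution trace:
1. `get_val()` enters try: `return 38` sets pending return value 38.
2. Before returning, `finally: return 74` runs and overrides the pending return.
3. get_val() returns 74 → ret = 74.
Result: 74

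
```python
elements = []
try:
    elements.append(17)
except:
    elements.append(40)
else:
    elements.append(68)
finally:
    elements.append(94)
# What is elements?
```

Step-by-step execution trace:
1. try: `elements.append(17)` → elements = [17]. No exception raised.
2. `except` is skipped.
3. `else` runs: `elements.append(68)` → elements = [17, 68].
4. `finally` always runs: `elements.append(94)` → elements = [17, 68, 94].
Result: [17, 68, 94]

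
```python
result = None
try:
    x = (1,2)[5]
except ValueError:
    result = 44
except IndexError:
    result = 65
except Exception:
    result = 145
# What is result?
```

Step-by-step execution trace:
1. `x = (1,2)[5]` raises IndexError.
2. `except ValueError` does not match IndexError; skipped.
3. `except IndexError` matches → result = 65.
4. Remaining except clauses are skipped.
Result: 65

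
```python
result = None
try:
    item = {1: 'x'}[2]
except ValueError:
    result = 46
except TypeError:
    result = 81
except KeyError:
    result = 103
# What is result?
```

Step-by-step execution trace:
1. `item = {1: 'x'}[2]` raises KeyError.
2. `except ValueError` does not match KeyError; skipped.
3. `except TypeError` does not match KeyError; skipped.
4. `except KeyError` matches → result = 103.
Result: 103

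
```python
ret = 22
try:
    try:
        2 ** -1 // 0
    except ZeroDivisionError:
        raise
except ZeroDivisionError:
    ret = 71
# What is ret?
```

Step-by-step execution trace:
1. Inner try: `2 ** -1 // 0` raises ZeroDivisionError.
2. Inner `except ZeroDivisionError` matches; bare `raise` re-raises the same ZeroDivisionError.
3. Outer `except ZeroDivisionError` matches → ret = 71.
Result: 71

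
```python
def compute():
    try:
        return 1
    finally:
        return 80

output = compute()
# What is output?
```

Step-by-step execution trace:
1. `compute()` enters try: `return 1` sets pending return value 1.
2. Before returning, `finally: return 80` runs and overrides the pending return.
3. compute() returns 80 → output = 80.
Result: 80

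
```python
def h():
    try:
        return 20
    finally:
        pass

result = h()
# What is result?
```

Step-by-step execution trace:
1. `h()` enters try: `return 20` sets pending return value 20.
2. Before returning, `finally: pass` runs (no effect).
3. h() returns 20 → result = 20.
Result: 20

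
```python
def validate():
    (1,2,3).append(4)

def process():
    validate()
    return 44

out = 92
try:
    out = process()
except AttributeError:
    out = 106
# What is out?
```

Step-by-step execution trace:
1. out starts at 92.
2. try: `process()` calls `validate()`.
3. `validate()` evaluates `(1,2,3).append(4)`, which raises AttributeError; it propagates through process (uncaught).
4. `return 44` in process is not reached; the assignment to out does not complete.
5. `except AttributeError` matches → out = 106.
Result: 106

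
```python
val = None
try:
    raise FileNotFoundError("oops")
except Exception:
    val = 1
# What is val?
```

Step-by-step execution trace:
1. `raise FileNotFoundError(...)` raises FileNotFoundError.
2. `except Exception` matches (FileNotFoundError is a subclass of Exception) → val = 1.
Result: 1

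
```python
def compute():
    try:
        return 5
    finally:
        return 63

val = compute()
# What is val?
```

Step-by-step execution trace:
1. `compute()` enters try: `return 5` sets pending return value 5.
2. Before returning, `finally: return 63` runs and overrides the pending return.
3. compute() returns 63 → val = 63.
Result: 63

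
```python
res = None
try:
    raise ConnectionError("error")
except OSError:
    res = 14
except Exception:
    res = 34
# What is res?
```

Step-by-step execution trace:
1. `raise ConnectionError(...)` raises ConnectionError.
2. `except OSError` matches (ConnectionError is a subclass of OSError) → res = 14.
3. `except Exception` is not reached.
Result: 14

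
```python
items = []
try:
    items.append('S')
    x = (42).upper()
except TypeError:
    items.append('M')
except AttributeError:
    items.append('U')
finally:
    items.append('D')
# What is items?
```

Step-by-step execution trace:
1. try: `items.append('S')` → items = ['S'].
2. `x = (42).upper()` raises AttributeError.
3. `except TypeError` does not match AttributeError; skipped.
4. `except AttributeError` matches → `items.append('U')` → items = ['S', 'U'].
5. finally always runs: `items.append('D')` → items = ['S', 'U', 'D'].
Result: ['S', 'U', 'D']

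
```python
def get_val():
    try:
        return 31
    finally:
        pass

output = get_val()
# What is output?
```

Step-by-step execution trace:
1. `get_val()` enters try: `return 31` sets pending return value 31.
2. Before returning, `finally: pass` runs (no effect).
3. get_val() returns 31 → output = 31.
Result: 31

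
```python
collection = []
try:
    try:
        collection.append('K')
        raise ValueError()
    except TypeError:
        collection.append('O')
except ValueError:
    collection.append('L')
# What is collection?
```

Step-by-step execution trace:
1. Inner try: `collection.append('K')` → collection = ['K'].
2. `raise ValueError()` raises ValueError.
3. Inner `except TypeError` does not match ValueError; exception propagates to outer try.
4. Outer `except ValueError` matches → `collection.append('L')` → collection = ['K', 'L'].
Result: ['K', 'L']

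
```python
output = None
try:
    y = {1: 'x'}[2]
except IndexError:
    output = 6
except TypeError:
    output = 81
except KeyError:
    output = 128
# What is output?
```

Step-by-step execution trace:
1. `y = {1: 'x'}[2]` raises KeyError.
2. `except IndexError` does not match KeyError; skipped.
3. `except TypeError` does not match KeyError; skipped.
4. `except KeyError` matches → output = 128.
Result: 128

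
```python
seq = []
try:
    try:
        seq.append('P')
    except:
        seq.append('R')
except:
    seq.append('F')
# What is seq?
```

Step-by-step execution trace:
1. Inner try: `seq.append('P')` → seq = ['P']. No exception raised.
2. Inner `except` is skipped.
3. Inner try completes normally; outer `except` is skipped.
Result: ['P']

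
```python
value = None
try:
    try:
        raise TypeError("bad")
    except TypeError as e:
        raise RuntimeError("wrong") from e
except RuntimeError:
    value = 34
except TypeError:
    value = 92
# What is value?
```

Step-by-step execution trace:
1. Inner try raises TypeError; inner `except TypeError as e` catches it.
2. `raise RuntimeError(...) from e` raises RuntimeError (TypeError is attached as __cause__, but only RuntimeError is active).
3. Outer `except RuntimeError` matches → value = 34.
4. `except TypeError` is not reached.
Result: 34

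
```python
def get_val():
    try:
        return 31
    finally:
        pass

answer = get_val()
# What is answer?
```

Step-by-step execution trace:
1. `get_val()` enters try: `return 31` sets pending return value 31.
2. Before returning, `finally: pass` runs (no effect).
3. get_val() returns 31 → answer = 31.
Result: 31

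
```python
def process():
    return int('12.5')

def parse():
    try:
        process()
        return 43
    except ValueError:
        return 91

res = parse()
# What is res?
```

Step-by-step execution trace:
1. `parse()` calls `process()`.
2. `process()` evaluates `int('12.5')`, which raises ValueError; it propagates to the caller.
3. `return 43` is not reached.
4. `except ValueError` in parse matches → returns 91.
5. res = 91.
Result: 91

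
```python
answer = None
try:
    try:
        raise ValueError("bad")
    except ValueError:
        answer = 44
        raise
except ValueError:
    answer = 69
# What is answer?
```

Step-by-step execution trace:
1. Inner try: `raise ValueError("bad")` raises ValueError.
2. Inner `except ValueError` matches → answer = 44.
3. bare `raise` re-raises the same ValueError.
4. Outer `except ValueError` matches → answer = 69.
Result: 69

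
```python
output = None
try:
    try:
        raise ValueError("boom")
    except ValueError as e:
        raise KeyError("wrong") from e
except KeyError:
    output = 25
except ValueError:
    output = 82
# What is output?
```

Step-by-step execution trace:
1. Inner try raises ValueError; inner `except ValueError as e` catches it.
2. `raise KeyError(...) from e` raises KeyError (ValueError is attached as __cause__, but only KeyError is active).
3. Outer `except KeyError` matches → output = 25.
4. `except ValueError` is not reached.
Result: 25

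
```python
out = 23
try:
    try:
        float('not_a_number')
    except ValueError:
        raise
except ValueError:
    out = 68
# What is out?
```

Step-by-step execution trace:
1. Inner try: `float('not_a_number')` raises ValueError.
2. Inner `except ValueError` matches; bare `raise` re-raises the same ValueError.
3. Outer `except ValueError` matches → out = 68.
Result: 68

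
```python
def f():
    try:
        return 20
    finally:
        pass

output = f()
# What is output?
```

Step-by-step execution trace:
1. `f()` enters try: `return 20` sets pending return value 20.
2. Before returning, `finally: pass` runs (no effect).
3. f() returns 20 → output = 20.
Result: 20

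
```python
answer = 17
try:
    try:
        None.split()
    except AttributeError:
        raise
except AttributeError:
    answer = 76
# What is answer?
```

Step-by-step execution trace:
1. Inner try: `None.split()` raises AttributeError.
2. Inner `except AttributeError` matches; bare `raise` re-raises the same AttributeError.
3. Outer `except AttributeError` matches → answer = 76.
Result: 76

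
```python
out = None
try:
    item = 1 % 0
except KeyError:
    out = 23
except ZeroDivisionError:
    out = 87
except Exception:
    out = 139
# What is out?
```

Step-by-step execution trace:
1. `item = 1 % 0` raises ZeroDivisionError.
2. `except KeyError` does not match ZeroDivisionError; skipped.
3. `except ZeroDivisionError` matches → out = 87.
4. Remaining except clauses are skipped.
Result: 87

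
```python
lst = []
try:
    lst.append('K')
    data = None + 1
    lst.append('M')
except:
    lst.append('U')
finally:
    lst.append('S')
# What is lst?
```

Step-by-step execution trace:
1. try: `lst.append('K')` → lst = ['K'].
2. `data = None + 1` raises TypeError; `lst.append('M')` is not reached.
3. bare `except` matches → `lst.append('U')` → lst = ['K', 'U'].
4. finally always runs: `lst.append('S')` → lst = ['K', 'U', 'S'].
Result: ['K', 'U', 'S']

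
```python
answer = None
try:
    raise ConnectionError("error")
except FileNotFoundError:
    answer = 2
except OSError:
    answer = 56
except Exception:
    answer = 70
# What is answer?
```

Step-by-step execution trace:
1. `raise ConnectionError(...)` raises ConnectionError.
2. `except FileNotFoundError` does not match (ConnectionError is not a subclass of FileNotFoundError); skipped.
3. `except OSError` matches (ConnectionError is a subclass of OSError) → answer = 56.
4. `except Exception` is not reached.
Result: 56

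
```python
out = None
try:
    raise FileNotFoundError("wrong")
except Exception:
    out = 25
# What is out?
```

Step-by-step execution trace:
1. `raise FileNotFoundError(...)` raises FileNotFoundError.
2. `except Exception` matches (FileNotFoundError is a subclass of Exception) → out = 25.
Result: 25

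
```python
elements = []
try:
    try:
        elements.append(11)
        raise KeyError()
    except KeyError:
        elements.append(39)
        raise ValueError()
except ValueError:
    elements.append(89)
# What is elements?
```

Step-by-step execution trace:
1. Inner try: `elements.append(11)` → elements = [11].
2. `raise KeyError()` raises KeyError.
3. Inner `except KeyError` matches → `elements.append(39)` → elements = [11, 39].
4. `raise ValueError()` raises ValueError; propagates to outer try.
5. Outer `except ValueError` matches → `elements.append(89)` → elements = [11, 39, 89].
Result: [11, 39, 89]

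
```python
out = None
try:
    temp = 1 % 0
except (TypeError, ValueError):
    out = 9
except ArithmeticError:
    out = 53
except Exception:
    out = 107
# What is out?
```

Step-by-step execution trace:
1. `temp = 1 % 0` raises ZeroDivisionError.
2. `except (TypeError, ValueError)` does not match ZeroDivisionError; skipped.
3. `except ArithmeticError` matches (ZeroDivisionError is a subclass of ArithmeticError) → out = 53.
4. `except Exception` is not reached.
Result: 53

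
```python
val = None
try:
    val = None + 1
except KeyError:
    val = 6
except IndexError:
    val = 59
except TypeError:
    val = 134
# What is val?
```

Step-by-step execution trace:
1. `val = None + 1` raises TypeError.
2. `except KeyError` does not match TypeError; skipped.
3. `except IndexError` does not match TypeError; skipped.
4. `except TypeError` matches → val = 134.
Result: 134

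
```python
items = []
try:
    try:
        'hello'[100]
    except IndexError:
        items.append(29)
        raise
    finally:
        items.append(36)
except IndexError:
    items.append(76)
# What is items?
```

Step-by-step execution trace:
1. Inner try: `'hello'[100]` raises IndexError.
2. Inner `except IndexError` matches → `items.append(29)` → items = [29].
3. bare `raise` re-raises IndexError.
4. Inner `finally` runs during unwinding: `items.append(36)` → items = [29, 36].
5. Outer `except IndexError` matches → `items.append(76)` → items = [29, 36, 76].
Result: [29, 36, 76]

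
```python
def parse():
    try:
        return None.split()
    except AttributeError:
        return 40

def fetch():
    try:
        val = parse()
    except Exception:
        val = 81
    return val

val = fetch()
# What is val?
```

Step-by-step execution trace:
1. `fetch()` calls `parse()`.
2. In parse: `None.split()` raises AttributeError; `except AttributeError` catches it → returns 40.
3. In fetch: `val = parse()` → val = 40. No exception reaches fetch.
4. `except Exception` is skipped; fetch returns 40.
5. val = 40.
Result: 40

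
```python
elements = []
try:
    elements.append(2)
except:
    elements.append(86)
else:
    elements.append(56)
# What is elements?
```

Step-by-step execution trace:
1. try: `elements.append(2)` → elements = [2]. No exception raised.
2. `except` is skipped.
3. `else` runs (try completed without exception): `elements.append(56)` → elements = [2, 56].
Result: [2, 56]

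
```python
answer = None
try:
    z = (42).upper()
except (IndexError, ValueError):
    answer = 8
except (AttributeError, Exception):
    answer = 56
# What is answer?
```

Step-by-step execution trace:
1. `z = (42).upper()` raises AttributeError.
2. `except (IndexError, ValueError)` does not match AttributeError; skipped.
3. `except (AttributeError, Exception)` matches (AttributeError is in the tuple) → answer = 56.
Result: 56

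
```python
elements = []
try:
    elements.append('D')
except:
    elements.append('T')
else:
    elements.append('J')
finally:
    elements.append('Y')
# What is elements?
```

Step-by-step execution trace:
1. try: `elements.append('D')` → elements = ['D']. No exception raised.
2. `except` is skipped.
3. `else` runs: `elements.append('J')` → elements = ['D', 'J'].
4. `finally` always runs: `elements.append('Y')` → elements = ['D', 'J', 'Y'].
Result: ['D', 'J', 'Y']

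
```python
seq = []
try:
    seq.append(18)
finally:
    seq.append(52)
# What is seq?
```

Step-by-step execution trace:
1. try: `seq.append(18)` → seq = [18].
2. The try body completes without raising.
3. finally always runs: `seq.append(52)` → seq = [18, 52].
Result: [18, 52]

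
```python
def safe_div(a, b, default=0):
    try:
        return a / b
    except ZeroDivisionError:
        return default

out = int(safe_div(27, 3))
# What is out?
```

Step-by-step execution trace:
1. `safe_div(27, 3)` enters try: `return 27 / 3` → returns 9.0. No exception raised.
2. `except ZeroDivisionError` is skipped.
3. `int(9.0)` → 9 → out = 9.
Result: 9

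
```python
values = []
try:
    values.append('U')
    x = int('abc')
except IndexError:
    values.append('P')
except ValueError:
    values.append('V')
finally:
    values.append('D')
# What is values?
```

Step-by-step execution trace:
1. try: `values.append('U')` → values = ['U'].
2. `x = int('abc')` raises ValueError.
3. `except IndexError` does not match ValueError; skipped.
4. `except ValueError` matches → `values.append('V')` → values = ['U', 'V'].
5. finally always runs: `values.append('D')` → values = ['U', 'V', 'D'].
Result: ['U', 'V', 'D']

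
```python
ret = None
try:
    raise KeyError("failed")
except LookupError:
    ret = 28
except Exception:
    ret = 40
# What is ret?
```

Step-by-step execution trace:
1. `raise KeyError(...)` raises KeyError.
2. `except LookupError` matches (KeyError is a subclass of LookupError) → ret = 28.
3. `except Exception` is not reached.
Result: 28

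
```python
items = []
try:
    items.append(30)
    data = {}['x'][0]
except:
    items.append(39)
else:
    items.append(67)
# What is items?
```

Step-by-step execution trace:
1. try: `items.append(30)` → items = [30].
2. `data = {}['x'][0]` raises KeyError.
3. bare `except` matches → `items.append(39)` → items = [30, 39].
4. `else` is skipped (an exception was raised).
Result: [30, 39]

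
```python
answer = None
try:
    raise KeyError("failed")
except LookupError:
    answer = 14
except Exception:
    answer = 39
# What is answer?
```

Step-by-step execution trace:
1. `raise KeyError(...)` raises KeyError.
2. `except LookupError` matches (KeyError is a subclass of LookupError) → answer = 14.
3. `except Exception` is not reached.
Result: 14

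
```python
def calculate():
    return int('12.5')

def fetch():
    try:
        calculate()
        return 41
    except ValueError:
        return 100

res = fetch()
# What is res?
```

Step-by-step execution trace:
1. `fetch()` calls `calculate()`.
2. `calculate()` evaluates `int('12.5')`, which raises ValueError; it propagates to the caller.
3. `return 41` is not reached.
4. `except ValueError` in fetch matches → returns 100.
5. res = 100.
Result: 100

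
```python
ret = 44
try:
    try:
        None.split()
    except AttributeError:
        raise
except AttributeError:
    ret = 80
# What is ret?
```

Step-by-step execution trace:
1. Inner try: `None.split()` raises AttributeError.
2. Inner `except AttributeError` matches; bare `raise` re-raises the same AttributeError.
3. Outer `except AttributeError` matches → ret = 80.
Result: 80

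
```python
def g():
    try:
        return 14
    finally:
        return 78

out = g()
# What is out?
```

Step-by-step execution trace:
1. `g()` enters try: `return 14` sets pending return value 14.
2. Before returning, `finally: return 78` runs and overrides the pending return.
3. g() returns 78 → out = 78.
Result: 78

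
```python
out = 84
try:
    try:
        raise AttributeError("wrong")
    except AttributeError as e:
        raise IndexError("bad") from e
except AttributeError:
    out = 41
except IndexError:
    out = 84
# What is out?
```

Step-by-step execution trace:
1. Inner try raises AttributeError; inner `except AttributeError as e` catches it.
2. `raise IndexError(...) from e` raises IndexError (AttributeError is attached as __cause__, but only IndexError is active).
3. Outer `except AttributeError` does not match IndexError; skipped.
4. Outer `except IndexError` matches → out = 84.
Result: 84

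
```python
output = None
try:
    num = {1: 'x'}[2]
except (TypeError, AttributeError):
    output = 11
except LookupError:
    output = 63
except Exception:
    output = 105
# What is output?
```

Step-by-step execution trace:
1. `num = {1: 'x'}[2]` raises KeyError.
2. `except (TypeError, AttributeError)` does not match KeyError; skipped.
3. `except LookupError` matches (KeyError is a subclass of LookupError) → output = 63.
4. `except Exception` is not reached.
Result: 63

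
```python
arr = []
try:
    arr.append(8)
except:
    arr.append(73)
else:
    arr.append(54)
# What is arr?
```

Step-by-step execution trace:
1. try: `arr.append(8)` → arr = [8]. No exception raised.
2. `except` is skipped.
3. `else` runs (try completed without exception): `arr.append(54)` → arr = [8, 54].
Result: [8, 54]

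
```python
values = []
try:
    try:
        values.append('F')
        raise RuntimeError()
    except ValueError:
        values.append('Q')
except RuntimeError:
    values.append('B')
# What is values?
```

Step-by-step execution trace:
1. Inner try: `values.append('F')` → values = ['F'].
2. `raise RuntimeError()` raises RuntimeError.
3. Inner `except ValueError` does not match RuntimeError; exception propagates to outer try.
4. Outer `except RuntimeError` matches → `values.append('B')` → values = ['F', 'B'].
Result: ['F', 'B']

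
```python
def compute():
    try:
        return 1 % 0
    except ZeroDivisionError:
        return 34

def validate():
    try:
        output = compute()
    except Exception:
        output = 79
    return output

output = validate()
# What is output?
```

Step-by-step execution trace:
1. `validate()` calls `compute()`.
2. In compute: `1 % 0` raises ZeroDivisionError; `except ZeroDivisionError` catches it → returns 34.
3. In validate: `output = compute()` → output = 34. No exception reaches validate.
4. `except Exception` is skipped; validate returns 34.
5. output = 34.
Result: 34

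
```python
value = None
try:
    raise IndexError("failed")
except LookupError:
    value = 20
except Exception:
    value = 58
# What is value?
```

Step-by-step execution trace:
1. `raise IndexError(...)` raises IndexError.
2. `except LookupError` matches (IndexError is a subclass of LookupError) → value = 20.
3. `except Exception` is not reached.
Result: 20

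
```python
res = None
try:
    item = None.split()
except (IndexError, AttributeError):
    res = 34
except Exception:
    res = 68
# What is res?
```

Step-by-step execution trace:
1. `item = None.split()` raises AttributeError.
2. `except (IndexError, AttributeError)` matches (AttributeError is in the tuple) → res = 34.
3. `except Exception` is not reached.
Result: 34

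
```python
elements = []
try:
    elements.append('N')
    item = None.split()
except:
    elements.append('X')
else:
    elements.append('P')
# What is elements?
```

Step-by-step execution trace:
1. try: `elements.append('N')` → elements = ['N'].
2. `item = None.split()` raises AttributeError.
3. bare `except` matches → `elements.append('X')` → elements = ['N', 'X'].
4. `else` is skipped (an exception was raised).
Result: ['N', 'X']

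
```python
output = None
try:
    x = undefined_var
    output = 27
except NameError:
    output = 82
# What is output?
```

Step-by-step execution trace:
1. `x = undefined_var` raises NameError.
2. `output = 27` is not reached.
3. `except NameError` matches → output = 82.
Result: 82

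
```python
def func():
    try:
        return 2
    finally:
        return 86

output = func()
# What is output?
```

Step-by-step execution trace:
1. `func()` enters try: `return 2` sets pending return value 2.
2. Before returning, `finally: return 86` runs and overrides the pending return.
3. func() returns 86 → output = 86.
Result: 86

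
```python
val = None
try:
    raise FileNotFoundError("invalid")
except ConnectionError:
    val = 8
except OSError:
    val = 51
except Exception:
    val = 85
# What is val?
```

Step-by-step execution trace:
1. `raise FileNotFoundError(...)` raises FileNotFoundError.
2. `except ConnectionError` does not match (FileNotFoundError is not a subclass of ConnectionError); skipped.
3. `except OSError` matches (FileNotFoundError is a subclass of OSError) → val = 51.
4. `except Exception` is not reached.
Result: 51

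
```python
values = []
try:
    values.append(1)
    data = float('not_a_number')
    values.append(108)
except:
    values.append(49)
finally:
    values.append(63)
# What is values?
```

Step-by-step execution trace:
1. try: `values.append(1)` → values = [1].
2. `data = float('not_a_number')` raises ValueError; `values.append(108)` is not reached.
3. bare `except` matches → `values.append(49)` → values = [1, 49].
4. finally always runs: `values.append(63)` → values = [1, 49, 63].
Result: [1, 49, 63]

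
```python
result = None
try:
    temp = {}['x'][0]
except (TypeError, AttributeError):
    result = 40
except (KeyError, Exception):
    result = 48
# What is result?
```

Step-by-step execution trace:
1. `temp = {}['x'][0]` raises KeyError.
2. `except (TypeError, AttributeError)` does not match KeyError; skipped.
3. `except (KeyError, Exception)` matches (KeyError is in the tuple) → result = 48.
Result: 48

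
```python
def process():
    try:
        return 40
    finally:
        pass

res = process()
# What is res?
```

Step-by-step execution trace:
1. `process()` enters try: `return 40` sets pending return value 40.
2. Before returning, `finally: pass` runs (no effect).
3. process() returns 40 → res = 40.
Result: 40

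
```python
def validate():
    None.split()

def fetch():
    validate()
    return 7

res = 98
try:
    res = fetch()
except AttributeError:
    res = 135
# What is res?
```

Step-by-step execution trace:
1. res starts at 98.
2. try: `fetch()` calls `validate()`.
3. `validate()` evaluates `None.split()`, which raises AttributeError; it propagates through fetch (uncaught).
4. `return 7` in fetch is not reached; the assignment to res does not complete.
5. `except AttributeError` matches → res = 135.
Result: 135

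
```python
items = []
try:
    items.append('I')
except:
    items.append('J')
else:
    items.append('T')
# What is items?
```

Step-by-step execution trace:
1. try: `items.append('I')` → items = ['I']. No exception raised.
2. `except` is skipped.
3. `else` runs (try completed without exception): `items.append('T')` → items = ['I', 'T'].
Result: ['I', 'T']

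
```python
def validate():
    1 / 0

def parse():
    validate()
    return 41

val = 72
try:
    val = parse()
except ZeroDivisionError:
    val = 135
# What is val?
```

Step-by-step execution trace:
1. val starts at 72.
2. try: `parse()` calls `validate()`.
3. `validate()` evaluates `1 / 0`, which raises ZeroDivisionError; it propagates through parse (uncaught).
4. `return 41` in parse is not reached; the assignment to val does not complete.
5. `except ZeroDivisionError` matches → val = 135.
Result: 135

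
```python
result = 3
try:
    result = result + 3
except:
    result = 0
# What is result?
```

Step-by-step execution trace:
1. result starts at 3.
2. try: `result = result + 3` → result = 6. No exception raised.
3. `except` is skipped.
Result: 6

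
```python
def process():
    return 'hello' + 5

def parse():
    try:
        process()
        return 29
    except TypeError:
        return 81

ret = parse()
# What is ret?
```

Step-by-step execution trace:
1. `parse()` calls `process()`.
2. `process()` evaluates `'hello' + 5`, which raises TypeError; it propagates to the caller.
3. `return 29` is not reached.
4. `except TypeError` in parse matches → returns 81.
5. ret = 81.
Result: 81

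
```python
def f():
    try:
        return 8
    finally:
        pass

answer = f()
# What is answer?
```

Step-by-step execution trace:
1. `f()` enters try: `return 8` sets pending return value 8.
2. Before returning, `finally: pass` runs (no effect).
3. f() returns 8 → answer = 8.
Result: 8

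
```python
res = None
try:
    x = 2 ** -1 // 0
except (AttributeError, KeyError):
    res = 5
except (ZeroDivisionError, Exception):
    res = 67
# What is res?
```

Step-by-step execution trace:
1. `x = 2 ** -1 // 0` raises ZeroDivisionError.
2. `except (AttributeError, KeyError)` does not match ZeroDivisionError; skipped.
3. `except (ZeroDivisionError, Exception)` matches (ZeroDivisionError is in the tuple) → res = 67.
Result: 67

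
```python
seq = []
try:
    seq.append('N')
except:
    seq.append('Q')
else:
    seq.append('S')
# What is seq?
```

Step-by-step execution trace:
1. try: `seq.append('N')` → seq = ['N']. No exception raised.
2. `except` is skipped.
3. `else` runs (try completed without exception): `seq.append('S')` → seq = ['N', 'S'].
Result: ['N', 'S']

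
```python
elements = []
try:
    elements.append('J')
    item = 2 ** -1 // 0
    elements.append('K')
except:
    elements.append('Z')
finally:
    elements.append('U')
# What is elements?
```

Step-by-step execution trace:
1. try: `elements.append('J')` → elements = ['J'].
2. `item = 2 ** -1 // 0` raises ZeroDivisionError; `elements.append('K')` is not reached.
3. bare `except` matches → `elements.append('Z')` → elements = ['J', 'Z'].
4. finally always runs: `elements.append('U')` → elements = ['J', 'Z', 'U'].
Result: ['J', 'Z', 'U']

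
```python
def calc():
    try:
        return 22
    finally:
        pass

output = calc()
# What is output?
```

Step-by-step execution trace:
1. `calc()` enters try: `return 22` sets pending return value 22.
2. Before returning, `finally: pass` runs (no effect).
3. calc() returns 22 → output = 22.
Result: 22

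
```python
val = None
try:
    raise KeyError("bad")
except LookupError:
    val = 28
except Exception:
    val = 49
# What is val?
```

Step-by-step execution trace:
1. `raise KeyError(...)` raises KeyError.
2. `except LookupError` matches (KeyError is a subclass of LookupError) → val = 28.
3. `except Exception` is not reached.
Result: 28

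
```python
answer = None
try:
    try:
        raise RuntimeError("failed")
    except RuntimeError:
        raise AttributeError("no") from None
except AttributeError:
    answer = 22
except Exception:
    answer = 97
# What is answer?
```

Step-by-step execution trace:
1. Inner try raises RuntimeError; inner `except RuntimeError` catches it.
2. `raise AttributeError(...) from None` raises AttributeError (from None suppresses __context__, but the active exception is still AttributeError).
3. Outer `except AttributeError` matches → answer = 22.
4. `except Exception` is not reached.
Result: 22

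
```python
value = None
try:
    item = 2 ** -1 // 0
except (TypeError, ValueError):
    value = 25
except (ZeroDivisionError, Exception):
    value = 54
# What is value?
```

Step-by-step execution trace:
1. `item = 2 ** -1 // 0` raises ZeroDivisionError.
2. `except (TypeError, ValueError)` does not match ZeroDivisionError; skipped.
3. `except (ZeroDivisionError, Exception)` matches (ZeroDivisionError is in the tuple) → value = 54.
Result: 54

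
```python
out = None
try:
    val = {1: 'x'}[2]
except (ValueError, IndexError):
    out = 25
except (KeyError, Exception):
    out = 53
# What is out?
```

Step-by-step execution trace:
1. `val = {1: 'x'}[2]` raises KeyError.
2. `except (ValueError, IndexError)` does not match KeyError; skipped.
3. `except (KeyError, Exception)` matches (KeyError is in the tuple) → out = 53.
Result: 53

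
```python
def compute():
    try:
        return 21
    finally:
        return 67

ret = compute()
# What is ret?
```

Step-by-step execution trace:
1. `compute()` enters try: `return 21` sets pending return value 21.
2. Before returning, `finally: return 67` runs and overrides the pending return.
3. compute() returns 67 → ret = 67.
Result: 67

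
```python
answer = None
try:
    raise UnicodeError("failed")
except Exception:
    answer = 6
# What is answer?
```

Step-by-step execution trace:
1. `raise UnicodeError(...)` raises UnicodeError.
2. `except Exception` matches (UnicodeError is a subclass of Exception) → answer = 6.
Result: 6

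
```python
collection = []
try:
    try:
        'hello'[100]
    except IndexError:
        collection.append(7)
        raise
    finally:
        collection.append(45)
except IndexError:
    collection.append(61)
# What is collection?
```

Step-by-step execution trace:
1. Inner try: `'hello'[100]` raises IndexError.
2. Inner `except IndexError` matches → `collection.append(7)` → collection = [7].
3. bare `raise` re-raises IndexError.
4. Inner `finally` runs during unwinding: `collection.append(45)` → collection = [7, 45].
5. Outer `except IndexError` matches → `collection.append(61)` → collection = [7, 45, 61].
Result: [7, 45, 61]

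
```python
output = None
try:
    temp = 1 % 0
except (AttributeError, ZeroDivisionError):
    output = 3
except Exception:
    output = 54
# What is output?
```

Step-by-step execution trace:
1. `temp = 1 % 0` raises ZeroDivisionError.
2. `except (AttributeError, ZeroDivisionError)` matches (ZeroDivisionError is in the tuple) → output = 3.
3. `except Exception` is not reached.
Result: 3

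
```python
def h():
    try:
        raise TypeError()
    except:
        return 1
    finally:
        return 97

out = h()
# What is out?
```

Step-by-step execution trace:
1. `h()` enters try: `raise TypeError()` raises TypeError.
2. bare `except` matches → `return 1` sets pending return value 1.
3. Before returning, `finally: return 97` runs and overrides the pending return.
4. h() returns 97 → out = 97.
Result: 97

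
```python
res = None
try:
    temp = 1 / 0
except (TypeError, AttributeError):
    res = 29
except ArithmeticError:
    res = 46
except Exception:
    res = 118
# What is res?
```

Step-by-step execution trace:
1. `temp = 1 / 0` raises ZeroDivisionError.
2. `except (TypeError, AttributeError)` does not match ZeroDivisionError; skipped.
3. `except ArithmeticError` matches (ZeroDivisionError is a subclass of ArithmeticError) → res = 46.
4. `except Exception` is not reached.
Result: 46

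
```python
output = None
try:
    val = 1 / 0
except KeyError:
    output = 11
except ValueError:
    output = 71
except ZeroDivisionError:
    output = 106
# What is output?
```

Step-by-step execution trace:
1. `val = 1 / 0` raises ZeroDivisionError.
2. `except KeyError` does not match ZeroDivisionError; skipped.
3. `except ValueError` does not match ZeroDivisionError; skipped.
4. `except ZeroDivisionError` matches → output = 106.
Result: 106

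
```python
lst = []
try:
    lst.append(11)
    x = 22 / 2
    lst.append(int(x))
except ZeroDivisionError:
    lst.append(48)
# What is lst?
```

Step-by-step execution trace:
1. try: `lst.append(11)` → lst = [11].
2. `x = 22 / 2` → x = 11.0. No exception raised.
3. `lst.append(int(x))` → lst = [11, 11].
4. `except ZeroDivisionError` is skipped (no exception was raised).
Result: [11, 11]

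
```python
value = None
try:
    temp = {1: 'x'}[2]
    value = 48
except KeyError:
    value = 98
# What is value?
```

Step-by-step execution trace:
1. `temp = {1: 'x'}[2]` raises KeyError.
2. `value = 48` is not reached.
3. `except KeyError` matches → value = 98.
Result: 98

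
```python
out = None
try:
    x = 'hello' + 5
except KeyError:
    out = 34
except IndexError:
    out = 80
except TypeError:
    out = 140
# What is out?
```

Step-by-step execution trace:
1. `x = 'hello' + 5` raises TypeError.
2. `except KeyError` does not match TypeError; skipped.
3. `except IndexError` does not match TypeError; skipped.
4. `except TypeError` matches → out = 140.
Result: 140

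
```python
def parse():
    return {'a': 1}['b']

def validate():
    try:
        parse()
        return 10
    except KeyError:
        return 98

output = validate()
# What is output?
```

Step-by-step execution trace:
1. `validate()` calls `parse()`.
2. `parse()` evaluates `{'a': 1}['b']`, which raises KeyError; it propagates to the caller.
3. `return 10` is not reached.
4. `except KeyError` in validate matches → returns 98.
5. output = 98.
Result: 98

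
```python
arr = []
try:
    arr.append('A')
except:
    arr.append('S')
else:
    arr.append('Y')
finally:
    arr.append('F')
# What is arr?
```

Step-by-step execution trace:
1. try: `arr.append('A')` → arr = ['A']. No exception raised.
2. `except` is skipped.
3. `else` runs: `arr.append('Y')` → arr = ['A', 'Y'].
4. `finally` always runs: `arr.append('F')` → arr = ['A', 'Y', 'F'].
Result: ['A', 'Y', 'F']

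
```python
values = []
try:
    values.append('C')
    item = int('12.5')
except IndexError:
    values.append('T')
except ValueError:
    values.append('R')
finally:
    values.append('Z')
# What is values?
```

Step-by-step execution trace:
1. try: `values.append('C')` → values = ['C'].
2. `item = int('12.5')` raises ValueError.
3. `except IndexError` does not match ValueError; skipped.
4. `except ValueError` matches → `values.append('R')` → values = ['C', 'R'].
5. finally always runs: `values.append('Z')` → values = ['C', 'R', 'Z'].
Result: ['C', 'R', 'Z']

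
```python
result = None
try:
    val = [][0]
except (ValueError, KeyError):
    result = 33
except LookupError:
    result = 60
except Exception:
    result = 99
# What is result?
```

Step-by-step execution trace:
1. `val = [][0]` raises IndexError.
2. `except (ValueError, KeyError)` does not match IndexError; skipped.
3. `except LookupError` matches (IndexError is a subclass of LookupError) → result = 60.
4. `except Exception` is not reached.
Result: 60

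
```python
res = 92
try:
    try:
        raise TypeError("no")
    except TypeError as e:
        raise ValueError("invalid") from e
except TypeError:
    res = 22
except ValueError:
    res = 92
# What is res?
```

Step-by-step execution trace:
1. Inner try raises TypeError; inner `except TypeError as e` catches it.
2. `raise ValueError(...) from e` raises ValueError (TypeError is attached as __cause__, but only ValueError is active).
3. Outer `except TypeError` does not match ValueError; skipped.
4. Outer `except ValueError` matches → res = 92.
Result: 92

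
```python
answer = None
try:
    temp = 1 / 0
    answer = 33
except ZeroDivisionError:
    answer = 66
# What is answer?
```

Step-by-step execution trace:
1. `temp = 1 / 0` raises ZeroDivisionError.
2. `answer = 33` is not reached.
3. `except ZeroDivisionError` matches → answer = 66.
Result: 66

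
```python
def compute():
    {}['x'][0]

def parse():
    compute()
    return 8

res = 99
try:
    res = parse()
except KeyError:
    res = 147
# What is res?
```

Step-by-step execution trace:
1. res starts at 99.
2. try: `parse()` calls `compute()`.
3. `compute()` evaluates `{}['x'][0]`, which raises KeyError; it propagates through parse (uncaught).
4. `return 8` in parse is not reached; the assignment to res does not complete.
5. `except KeyError` matches → res = 147.
Result: 147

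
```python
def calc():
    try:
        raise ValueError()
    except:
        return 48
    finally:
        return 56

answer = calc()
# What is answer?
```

Step-by-step execution trace:
1. `calc()` enters try: `raise ValueError()` raises ValueError.
2. bare `except` matches → `return 48` sets pending return value 48.
3. Before returning, `finally: return 56` runs and overrides the pending return.
4. calc() returns 56 → answer = 56.
Result: 56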